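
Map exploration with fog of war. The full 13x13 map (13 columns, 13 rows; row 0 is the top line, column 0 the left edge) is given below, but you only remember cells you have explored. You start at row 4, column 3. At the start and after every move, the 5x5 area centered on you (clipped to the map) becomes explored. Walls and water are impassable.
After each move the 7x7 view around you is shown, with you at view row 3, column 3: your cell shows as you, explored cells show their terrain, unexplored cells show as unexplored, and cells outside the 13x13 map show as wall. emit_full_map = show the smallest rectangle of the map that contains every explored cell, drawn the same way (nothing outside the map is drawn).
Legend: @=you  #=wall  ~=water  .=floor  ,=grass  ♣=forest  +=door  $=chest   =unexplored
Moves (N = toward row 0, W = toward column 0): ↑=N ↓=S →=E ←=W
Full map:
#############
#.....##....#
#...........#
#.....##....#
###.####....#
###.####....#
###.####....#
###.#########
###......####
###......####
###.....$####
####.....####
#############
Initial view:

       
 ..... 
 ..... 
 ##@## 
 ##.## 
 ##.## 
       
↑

       
 ..... 
 ..... 
 ..@.. 
 ##.## 
 ##.## 
 ##.## 

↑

#######
 ##### 
 ..... 
 ..@.. 
 ..... 
 ##.## 
 ##.## 

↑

#######
#######
 ##### 
 ..@.. 
 ..... 
 ..... 
 ##.## 

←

#######
#######
#######
##.@...
##.....
##.....
# ##.##

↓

#######
#######
##.....
##.@...
##.....
####.##
# ##.##

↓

#######
##.....
##.....
##.@...
####.##
####.##
# ##.##

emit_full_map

######
#.....
#.....
#.@...
###.##
###.##
 ##.##

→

###### 
#..... 
#..... 
#..@.. 
###.## 
###.## 
 ##.## 

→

#####  
.....# 
...... 
...@.# 
##.### 
##.### 
##.##  

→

####   
....## 
...... 
...@## 
#.#### 
#.#### 
#.##   

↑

#######
###### 
....## 
...@.. 
....## 
#.#### 
#.#### 

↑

#######
#######
###### 
...@## 
...... 
....## 
#.#### 

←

#######
#######
#######
...@.##
.......
.....##
##.####

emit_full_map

########
#...@.##
#.......
#.....##
###.####
###.####
 ##.##  

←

#######
#######
#######
#..@..#
#......
#.....#
###.###

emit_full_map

########
#..@..##
#.......
#.....##
###.####
###.####
 ##.##  


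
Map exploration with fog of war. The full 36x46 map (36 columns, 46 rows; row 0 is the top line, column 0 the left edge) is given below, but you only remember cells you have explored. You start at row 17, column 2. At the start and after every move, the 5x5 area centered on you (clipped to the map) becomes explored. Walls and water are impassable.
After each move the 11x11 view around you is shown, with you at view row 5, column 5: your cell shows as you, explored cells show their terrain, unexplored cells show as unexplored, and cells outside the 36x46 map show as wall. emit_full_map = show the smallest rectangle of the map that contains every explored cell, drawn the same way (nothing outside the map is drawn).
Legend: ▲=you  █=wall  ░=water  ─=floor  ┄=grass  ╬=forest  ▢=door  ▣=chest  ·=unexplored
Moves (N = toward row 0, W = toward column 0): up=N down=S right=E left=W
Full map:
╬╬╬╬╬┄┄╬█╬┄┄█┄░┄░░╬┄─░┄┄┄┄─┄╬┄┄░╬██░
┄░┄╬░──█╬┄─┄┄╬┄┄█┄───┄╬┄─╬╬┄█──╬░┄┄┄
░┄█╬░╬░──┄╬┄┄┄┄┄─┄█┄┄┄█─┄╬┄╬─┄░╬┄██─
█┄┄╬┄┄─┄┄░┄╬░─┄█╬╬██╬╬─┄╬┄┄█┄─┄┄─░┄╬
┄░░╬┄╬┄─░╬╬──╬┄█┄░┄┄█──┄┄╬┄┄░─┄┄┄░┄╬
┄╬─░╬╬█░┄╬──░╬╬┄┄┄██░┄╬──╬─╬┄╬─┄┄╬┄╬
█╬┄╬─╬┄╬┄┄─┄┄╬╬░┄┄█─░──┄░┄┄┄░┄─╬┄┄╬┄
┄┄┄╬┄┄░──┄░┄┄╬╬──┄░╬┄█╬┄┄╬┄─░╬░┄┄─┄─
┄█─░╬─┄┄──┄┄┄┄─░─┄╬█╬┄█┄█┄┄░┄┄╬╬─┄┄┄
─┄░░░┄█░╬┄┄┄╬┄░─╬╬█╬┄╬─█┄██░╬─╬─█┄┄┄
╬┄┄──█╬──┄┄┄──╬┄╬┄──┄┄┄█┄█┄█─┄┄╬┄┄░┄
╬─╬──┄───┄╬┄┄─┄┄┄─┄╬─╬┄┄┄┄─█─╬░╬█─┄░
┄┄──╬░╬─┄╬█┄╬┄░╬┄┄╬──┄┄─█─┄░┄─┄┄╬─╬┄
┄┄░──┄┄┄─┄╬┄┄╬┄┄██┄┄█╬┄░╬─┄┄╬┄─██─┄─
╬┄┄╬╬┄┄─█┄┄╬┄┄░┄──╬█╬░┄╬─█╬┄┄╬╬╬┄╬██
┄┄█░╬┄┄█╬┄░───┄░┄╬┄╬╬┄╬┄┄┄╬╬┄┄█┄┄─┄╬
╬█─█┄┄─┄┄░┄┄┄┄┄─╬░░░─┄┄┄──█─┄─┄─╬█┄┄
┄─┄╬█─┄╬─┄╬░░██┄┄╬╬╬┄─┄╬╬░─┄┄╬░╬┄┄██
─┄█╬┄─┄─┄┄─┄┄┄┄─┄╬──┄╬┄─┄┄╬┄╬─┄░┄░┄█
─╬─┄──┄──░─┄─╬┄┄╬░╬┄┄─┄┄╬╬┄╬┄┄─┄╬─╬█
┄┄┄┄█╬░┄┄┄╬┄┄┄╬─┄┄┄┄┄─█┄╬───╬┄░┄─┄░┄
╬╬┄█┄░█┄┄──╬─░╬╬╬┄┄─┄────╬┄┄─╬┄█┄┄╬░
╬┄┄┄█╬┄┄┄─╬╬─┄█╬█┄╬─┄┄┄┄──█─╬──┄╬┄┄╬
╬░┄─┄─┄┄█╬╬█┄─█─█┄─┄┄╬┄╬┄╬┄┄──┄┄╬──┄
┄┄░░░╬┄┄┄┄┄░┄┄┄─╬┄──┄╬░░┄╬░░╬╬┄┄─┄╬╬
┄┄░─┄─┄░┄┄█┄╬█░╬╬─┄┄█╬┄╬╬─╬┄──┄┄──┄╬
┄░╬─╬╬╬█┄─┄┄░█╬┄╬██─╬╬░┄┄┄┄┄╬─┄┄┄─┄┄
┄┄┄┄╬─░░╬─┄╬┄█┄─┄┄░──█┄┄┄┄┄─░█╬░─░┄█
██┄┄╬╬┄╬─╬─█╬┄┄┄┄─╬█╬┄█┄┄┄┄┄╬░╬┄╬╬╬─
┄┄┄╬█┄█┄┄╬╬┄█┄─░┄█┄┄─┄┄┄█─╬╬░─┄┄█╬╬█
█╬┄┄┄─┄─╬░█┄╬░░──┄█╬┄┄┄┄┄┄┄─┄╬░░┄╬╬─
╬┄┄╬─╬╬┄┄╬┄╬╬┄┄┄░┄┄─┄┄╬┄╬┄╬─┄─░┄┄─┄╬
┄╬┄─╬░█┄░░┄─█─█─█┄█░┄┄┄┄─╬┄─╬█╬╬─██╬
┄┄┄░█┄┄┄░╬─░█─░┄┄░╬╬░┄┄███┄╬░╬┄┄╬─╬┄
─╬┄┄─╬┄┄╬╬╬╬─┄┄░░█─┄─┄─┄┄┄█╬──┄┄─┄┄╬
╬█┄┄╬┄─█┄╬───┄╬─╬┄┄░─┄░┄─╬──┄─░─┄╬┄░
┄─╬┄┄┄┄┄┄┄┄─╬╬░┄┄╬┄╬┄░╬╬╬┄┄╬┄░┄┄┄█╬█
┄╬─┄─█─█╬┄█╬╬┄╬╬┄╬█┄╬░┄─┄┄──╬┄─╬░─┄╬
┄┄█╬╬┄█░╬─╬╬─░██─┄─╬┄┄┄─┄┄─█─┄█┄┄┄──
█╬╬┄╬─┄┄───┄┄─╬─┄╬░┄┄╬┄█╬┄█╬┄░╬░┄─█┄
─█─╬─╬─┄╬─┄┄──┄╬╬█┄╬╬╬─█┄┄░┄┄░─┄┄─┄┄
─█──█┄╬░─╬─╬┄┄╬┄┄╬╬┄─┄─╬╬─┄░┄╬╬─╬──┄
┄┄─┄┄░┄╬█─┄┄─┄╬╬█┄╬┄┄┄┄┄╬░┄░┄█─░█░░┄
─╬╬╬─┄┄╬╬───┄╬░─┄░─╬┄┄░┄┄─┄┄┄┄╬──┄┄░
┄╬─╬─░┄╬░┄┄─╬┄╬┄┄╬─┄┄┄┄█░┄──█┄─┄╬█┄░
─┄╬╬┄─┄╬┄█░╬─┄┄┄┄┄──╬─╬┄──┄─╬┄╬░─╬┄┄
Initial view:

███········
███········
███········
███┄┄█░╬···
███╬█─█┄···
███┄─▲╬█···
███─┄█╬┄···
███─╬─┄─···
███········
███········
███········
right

██·········
██·········
██·········
██┄┄█░╬┄···
██╬█─█┄┄···
██┄─┄▲█─···
██─┄█╬┄─···
██─╬─┄──···
██·········
██·········
██·········

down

██·········
██·········
██┄┄█░╬┄···
██╬█─█┄┄···
██┄─┄╬█─···
██─┄█▲┄─···
██─╬─┄──···
██·┄┄┄█╬···
██·········
██·········
██·········

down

██·········
██┄┄█░╬┄···
██╬█─█┄┄···
██┄─┄╬█─···
██─┄█╬┄─···
██─╬─▲──···
██·┄┄┄█╬···
██·╬┄█┄░···
██·········
██·········
██·········

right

█··········
█┄┄█░╬┄····
█╬█─█┄┄····
█┄─┄╬█─┄···
█─┄█╬┄─┄···
█─╬─┄▲─┄···
█·┄┄┄█╬░···
█·╬┄█┄░█···
█··········
█··········
█··········

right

···········
┄┄█░╬┄·····
╬█─█┄┄·····
┄─┄╬█─┄╬···
─┄█╬┄─┄─···
─╬─┄─▲┄─···
·┄┄┄█╬░┄···
·╬┄█┄░█┄···
···········
···········
···········

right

···········
┄█░╬┄······
█─█┄┄······
─┄╬█─┄╬─···
┄█╬┄─┄─┄···
╬─┄──▲──···
┄┄┄█╬░┄┄···
╬┄█┄░█┄┄···
···········
···········
···········

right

···········
█░╬┄·······
─█┄┄·······
┄╬█─┄╬─┄···
█╬┄─┄─┄┄···
─┄──┄▲─░···
┄┄█╬░┄┄┄···
┄█┄░█┄┄─···
···········
···········
···········

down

█░╬┄·······
─█┄┄·······
┄╬█─┄╬─┄···
█╬┄─┄─┄┄···
─┄──┄──░···
┄┄█╬░▲┄┄···
┄█┄░█┄┄─···
···╬┄┄┄─···
···········
···········
···········

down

─█┄┄·······
┄╬█─┄╬─┄···
█╬┄─┄─┄┄···
─┄──┄──░···
┄┄█╬░┄┄┄···
┄█┄░█▲┄─···
···╬┄┄┄─···
···─┄┄█╬···
···········
···········
···········

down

┄╬█─┄╬─┄···
█╬┄─┄─┄┄···
─┄──┄──░···
┄┄█╬░┄┄┄···
┄█┄░█┄┄─···
···╬┄▲┄─···
···─┄┄█╬···
···╬┄┄┄┄···
···········
···········
···········

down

█╬┄─┄─┄┄···
─┄──┄──░···
┄┄█╬░┄┄┄···
┄█┄░█┄┄─···
···╬┄┄┄─···
···─┄▲█╬···
···╬┄┄┄┄···
···─┄░┄┄···
···········
···········
···········

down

─┄──┄──░···
┄┄█╬░┄┄┄···
┄█┄░█┄┄─···
···╬┄┄┄─···
···─┄┄█╬···
···╬┄▲┄┄···
···─┄░┄┄···
···╬╬█┄─···
···········
···········
···········

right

┄──┄──░····
┄█╬░┄┄┄····
█┄░█┄┄─····
··╬┄┄┄─╬···
··─┄┄█╬╬···
··╬┄┄▲┄┄···
··─┄░┄┄█···
··╬╬█┄─┄···
···········
···········
···········

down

┄█╬░┄┄┄····
█┄░█┄┄─····
··╬┄┄┄─╬···
··─┄┄█╬╬···
··╬┄┄┄┄┄···
··─┄░▲┄█···
··╬╬█┄─┄···
···░░╬─┄···
···········
···········
···········

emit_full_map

┄┄█░╬┄·····
╬█─█┄┄·····
┄─┄╬█─┄╬─┄·
─┄█╬┄─┄─┄┄·
─╬─┄──┄──░·
·┄┄┄█╬░┄┄┄·
·╬┄█┄░█┄┄─·
·····╬┄┄┄─╬
·····─┄┄█╬╬
·····╬┄┄┄┄┄
·····─┄░▲┄█
·····╬╬█┄─┄
······░░╬─┄

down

█┄░█┄┄─····
··╬┄┄┄─╬···
··─┄┄█╬╬···
··╬┄┄┄┄┄···
··─┄░┄┄█···
··╬╬█▲─┄···
···░░╬─┄···
···┄╬─╬─···
···········
···········
···········

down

··╬┄┄┄─╬···
··─┄┄█╬╬···
··╬┄┄┄┄┄···
··─┄░┄┄█···
··╬╬█┄─┄···
···░░▲─┄···
···┄╬─╬─···
···█┄┄╬╬···
···········
···········
···········

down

··─┄┄█╬╬···
··╬┄┄┄┄┄···
··─┄░┄┄█···
··╬╬█┄─┄···
···░░╬─┄···
···┄╬▲╬─···
···█┄┄╬╬···
···┄─╬░█···
···········
···········
···········

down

··╬┄┄┄┄┄···
··─┄░┄┄█···
··╬╬█┄─┄···
···░░╬─┄···
···┄╬─╬─···
···█┄▲╬╬···
···┄─╬░█···
···╬┄┄╬┄···
···········
···········
···········

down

··─┄░┄┄█···
··╬╬█┄─┄···
···░░╬─┄···
···┄╬─╬─···
···█┄┄╬╬···
···┄─▲░█···
···╬┄┄╬┄···
···█┄░░┄···
···········
···········
···········

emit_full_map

┄┄█░╬┄·····
╬█─█┄┄·····
┄─┄╬█─┄╬─┄·
─┄█╬┄─┄─┄┄·
─╬─┄──┄──░·
·┄┄┄█╬░┄┄┄·
·╬┄█┄░█┄┄─·
·····╬┄┄┄─╬
·····─┄┄█╬╬
·····╬┄┄┄┄┄
·····─┄░┄┄█
·····╬╬█┄─┄
······░░╬─┄
······┄╬─╬─
······█┄┄╬╬
······┄─▲░█
······╬┄┄╬┄
······█┄░░┄

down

··╬╬█┄─┄···
···░░╬─┄···
···┄╬─╬─···
···█┄┄╬╬···
···┄─╬░█···
···╬┄▲╬┄···
···█┄░░┄···
···┄┄░╬─···
···········
···········
···········

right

·╬╬█┄─┄····
··░░╬─┄····
··┄╬─╬─····
··█┄┄╬╬┄···
··┄─╬░█┄···
··╬┄┄▲┄╬···
··█┄░░┄─···
··┄┄░╬─░···
···········
···········
···········

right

╬╬█┄─┄·····
·░░╬─┄·····
·┄╬─╬─·····
·█┄┄╬╬┄█···
·┄─╬░█┄╬···
·╬┄┄╬▲╬╬···
·█┄░░┄─█···
·┄┄░╬─░█···
···········
···········
···········

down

·░░╬─┄·····
·┄╬─╬─·····
·█┄┄╬╬┄█···
·┄─╬░█┄╬···
·╬┄┄╬┄╬╬···
·█┄░░▲─█···
·┄┄░╬─░█···
···╬╬╬╬─···
···········
···········
···········

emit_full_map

┄┄█░╬┄·······
╬█─█┄┄·······
┄─┄╬█─┄╬─┄···
─┄█╬┄─┄─┄┄···
─╬─┄──┄──░···
·┄┄┄█╬░┄┄┄···
·╬┄█┄░█┄┄─···
·····╬┄┄┄─╬··
·····─┄┄█╬╬··
·····╬┄┄┄┄┄··
·····─┄░┄┄█··
·····╬╬█┄─┄··
······░░╬─┄··
······┄╬─╬─··
······█┄┄╬╬┄█
······┄─╬░█┄╬
······╬┄┄╬┄╬╬
······█┄░░▲─█
······┄┄░╬─░█
········╬╬╬╬─


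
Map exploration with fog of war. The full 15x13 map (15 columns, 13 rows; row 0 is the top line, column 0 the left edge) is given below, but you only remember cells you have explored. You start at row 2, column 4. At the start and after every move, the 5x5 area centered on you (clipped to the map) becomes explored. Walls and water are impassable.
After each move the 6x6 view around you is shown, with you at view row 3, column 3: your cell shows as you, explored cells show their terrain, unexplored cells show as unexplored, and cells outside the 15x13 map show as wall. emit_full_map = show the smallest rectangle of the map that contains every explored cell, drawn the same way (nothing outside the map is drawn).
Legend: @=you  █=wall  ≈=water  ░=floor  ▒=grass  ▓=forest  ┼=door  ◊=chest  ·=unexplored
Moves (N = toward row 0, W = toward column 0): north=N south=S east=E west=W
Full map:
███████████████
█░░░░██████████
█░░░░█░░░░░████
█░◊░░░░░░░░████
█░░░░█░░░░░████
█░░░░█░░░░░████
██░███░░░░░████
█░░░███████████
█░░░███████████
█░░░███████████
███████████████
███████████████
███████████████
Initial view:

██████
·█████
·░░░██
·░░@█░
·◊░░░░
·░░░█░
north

██████
██████
·█████
·░░@██
·░░░█░
·◊░░░░

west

██████
██████
·█████
·░░@░█
·░░░░█
·░◊░░░

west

██████
██████
██████
██░@░░
██░░░░
██░◊░░

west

██████
██████
██████
███@░░
███░░░
███░◊░

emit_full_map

███████
█@░░░██
█░░░░█░
█░◊░░░░
··░░░█░

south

██████
██████
███░░░
███@░░
███░◊░
███░░░

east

██████
██████
██░░░░
██░@░░
██░◊░░
██░░░░

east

██████
██████
█░░░░█
█░░@░█
█░◊░░░
█░░░░█

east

██████
██████
░░░░██
░░░@█░
░◊░░░░
░░░░█░

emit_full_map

███████
█░░░░██
█░░░@█░
█░◊░░░░
█░░░░█░


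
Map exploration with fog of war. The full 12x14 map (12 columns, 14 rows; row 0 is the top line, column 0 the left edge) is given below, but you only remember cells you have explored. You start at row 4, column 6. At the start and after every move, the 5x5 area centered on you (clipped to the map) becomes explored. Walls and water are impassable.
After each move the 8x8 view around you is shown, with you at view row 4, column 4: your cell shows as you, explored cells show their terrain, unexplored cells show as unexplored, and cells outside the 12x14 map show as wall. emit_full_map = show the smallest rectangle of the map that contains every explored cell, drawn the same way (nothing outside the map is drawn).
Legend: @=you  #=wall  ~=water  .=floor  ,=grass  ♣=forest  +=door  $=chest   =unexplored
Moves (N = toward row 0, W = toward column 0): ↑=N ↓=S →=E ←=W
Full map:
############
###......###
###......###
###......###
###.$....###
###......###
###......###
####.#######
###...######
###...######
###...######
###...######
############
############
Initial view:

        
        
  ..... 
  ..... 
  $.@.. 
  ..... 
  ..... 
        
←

        
        
  ......
  ......
  .$@...
  ......
  ......
        

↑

########
        
  ..... 
  ......
  ..@...
  .$....
  ......
  ......

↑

########
########
  ##### 
  ..... 
  ..@...
  ......
  .$....
  ......

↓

########
  ##### 
  ..... 
  ......
  ..@...
  .$....
  ......
  ......

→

########
 #####  
 ...... 
 ...... 
 ...@.. 
 .$.... 
 ...... 
 ...... 

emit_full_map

##### 
......
......
...@..
.$....
......
......

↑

########
########
 ###### 
 ...... 
 ...@.. 
 ...... 
 .$.... 
 ...... 

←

########
########
  ######
  ......
  ..@...
  ......
  .$....
  ......

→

########
########
 ###### 
 ...... 
 ...@.. 
 ...... 
 .$.... 
 ...... 

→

########
########
####### 
......# 
....@.# 
......# 
.$....# 
......  

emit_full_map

#######
......#
....@.#
......#
.$....#
...... 
...... 

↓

########
####### 
......# 
......# 
....@.# 
.$....# 
......# 
......  

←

########
 #######
 ......#
 ......#
 ...@..#
 .$....#
 ......#
 ...... 

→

########
####### 
......# 
......# 
....@.# 
.$....# 
......# 
......  

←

########
 #######
 ......#
 ......#
 ...@..#
 .$....#
 ......#
 ...... 

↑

########
########
 #######
 ......#
 ...@..#
 ......#
 .$....#
 ......#

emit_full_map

#######
......#
...@..#
......#
.$....#
......#
...... 


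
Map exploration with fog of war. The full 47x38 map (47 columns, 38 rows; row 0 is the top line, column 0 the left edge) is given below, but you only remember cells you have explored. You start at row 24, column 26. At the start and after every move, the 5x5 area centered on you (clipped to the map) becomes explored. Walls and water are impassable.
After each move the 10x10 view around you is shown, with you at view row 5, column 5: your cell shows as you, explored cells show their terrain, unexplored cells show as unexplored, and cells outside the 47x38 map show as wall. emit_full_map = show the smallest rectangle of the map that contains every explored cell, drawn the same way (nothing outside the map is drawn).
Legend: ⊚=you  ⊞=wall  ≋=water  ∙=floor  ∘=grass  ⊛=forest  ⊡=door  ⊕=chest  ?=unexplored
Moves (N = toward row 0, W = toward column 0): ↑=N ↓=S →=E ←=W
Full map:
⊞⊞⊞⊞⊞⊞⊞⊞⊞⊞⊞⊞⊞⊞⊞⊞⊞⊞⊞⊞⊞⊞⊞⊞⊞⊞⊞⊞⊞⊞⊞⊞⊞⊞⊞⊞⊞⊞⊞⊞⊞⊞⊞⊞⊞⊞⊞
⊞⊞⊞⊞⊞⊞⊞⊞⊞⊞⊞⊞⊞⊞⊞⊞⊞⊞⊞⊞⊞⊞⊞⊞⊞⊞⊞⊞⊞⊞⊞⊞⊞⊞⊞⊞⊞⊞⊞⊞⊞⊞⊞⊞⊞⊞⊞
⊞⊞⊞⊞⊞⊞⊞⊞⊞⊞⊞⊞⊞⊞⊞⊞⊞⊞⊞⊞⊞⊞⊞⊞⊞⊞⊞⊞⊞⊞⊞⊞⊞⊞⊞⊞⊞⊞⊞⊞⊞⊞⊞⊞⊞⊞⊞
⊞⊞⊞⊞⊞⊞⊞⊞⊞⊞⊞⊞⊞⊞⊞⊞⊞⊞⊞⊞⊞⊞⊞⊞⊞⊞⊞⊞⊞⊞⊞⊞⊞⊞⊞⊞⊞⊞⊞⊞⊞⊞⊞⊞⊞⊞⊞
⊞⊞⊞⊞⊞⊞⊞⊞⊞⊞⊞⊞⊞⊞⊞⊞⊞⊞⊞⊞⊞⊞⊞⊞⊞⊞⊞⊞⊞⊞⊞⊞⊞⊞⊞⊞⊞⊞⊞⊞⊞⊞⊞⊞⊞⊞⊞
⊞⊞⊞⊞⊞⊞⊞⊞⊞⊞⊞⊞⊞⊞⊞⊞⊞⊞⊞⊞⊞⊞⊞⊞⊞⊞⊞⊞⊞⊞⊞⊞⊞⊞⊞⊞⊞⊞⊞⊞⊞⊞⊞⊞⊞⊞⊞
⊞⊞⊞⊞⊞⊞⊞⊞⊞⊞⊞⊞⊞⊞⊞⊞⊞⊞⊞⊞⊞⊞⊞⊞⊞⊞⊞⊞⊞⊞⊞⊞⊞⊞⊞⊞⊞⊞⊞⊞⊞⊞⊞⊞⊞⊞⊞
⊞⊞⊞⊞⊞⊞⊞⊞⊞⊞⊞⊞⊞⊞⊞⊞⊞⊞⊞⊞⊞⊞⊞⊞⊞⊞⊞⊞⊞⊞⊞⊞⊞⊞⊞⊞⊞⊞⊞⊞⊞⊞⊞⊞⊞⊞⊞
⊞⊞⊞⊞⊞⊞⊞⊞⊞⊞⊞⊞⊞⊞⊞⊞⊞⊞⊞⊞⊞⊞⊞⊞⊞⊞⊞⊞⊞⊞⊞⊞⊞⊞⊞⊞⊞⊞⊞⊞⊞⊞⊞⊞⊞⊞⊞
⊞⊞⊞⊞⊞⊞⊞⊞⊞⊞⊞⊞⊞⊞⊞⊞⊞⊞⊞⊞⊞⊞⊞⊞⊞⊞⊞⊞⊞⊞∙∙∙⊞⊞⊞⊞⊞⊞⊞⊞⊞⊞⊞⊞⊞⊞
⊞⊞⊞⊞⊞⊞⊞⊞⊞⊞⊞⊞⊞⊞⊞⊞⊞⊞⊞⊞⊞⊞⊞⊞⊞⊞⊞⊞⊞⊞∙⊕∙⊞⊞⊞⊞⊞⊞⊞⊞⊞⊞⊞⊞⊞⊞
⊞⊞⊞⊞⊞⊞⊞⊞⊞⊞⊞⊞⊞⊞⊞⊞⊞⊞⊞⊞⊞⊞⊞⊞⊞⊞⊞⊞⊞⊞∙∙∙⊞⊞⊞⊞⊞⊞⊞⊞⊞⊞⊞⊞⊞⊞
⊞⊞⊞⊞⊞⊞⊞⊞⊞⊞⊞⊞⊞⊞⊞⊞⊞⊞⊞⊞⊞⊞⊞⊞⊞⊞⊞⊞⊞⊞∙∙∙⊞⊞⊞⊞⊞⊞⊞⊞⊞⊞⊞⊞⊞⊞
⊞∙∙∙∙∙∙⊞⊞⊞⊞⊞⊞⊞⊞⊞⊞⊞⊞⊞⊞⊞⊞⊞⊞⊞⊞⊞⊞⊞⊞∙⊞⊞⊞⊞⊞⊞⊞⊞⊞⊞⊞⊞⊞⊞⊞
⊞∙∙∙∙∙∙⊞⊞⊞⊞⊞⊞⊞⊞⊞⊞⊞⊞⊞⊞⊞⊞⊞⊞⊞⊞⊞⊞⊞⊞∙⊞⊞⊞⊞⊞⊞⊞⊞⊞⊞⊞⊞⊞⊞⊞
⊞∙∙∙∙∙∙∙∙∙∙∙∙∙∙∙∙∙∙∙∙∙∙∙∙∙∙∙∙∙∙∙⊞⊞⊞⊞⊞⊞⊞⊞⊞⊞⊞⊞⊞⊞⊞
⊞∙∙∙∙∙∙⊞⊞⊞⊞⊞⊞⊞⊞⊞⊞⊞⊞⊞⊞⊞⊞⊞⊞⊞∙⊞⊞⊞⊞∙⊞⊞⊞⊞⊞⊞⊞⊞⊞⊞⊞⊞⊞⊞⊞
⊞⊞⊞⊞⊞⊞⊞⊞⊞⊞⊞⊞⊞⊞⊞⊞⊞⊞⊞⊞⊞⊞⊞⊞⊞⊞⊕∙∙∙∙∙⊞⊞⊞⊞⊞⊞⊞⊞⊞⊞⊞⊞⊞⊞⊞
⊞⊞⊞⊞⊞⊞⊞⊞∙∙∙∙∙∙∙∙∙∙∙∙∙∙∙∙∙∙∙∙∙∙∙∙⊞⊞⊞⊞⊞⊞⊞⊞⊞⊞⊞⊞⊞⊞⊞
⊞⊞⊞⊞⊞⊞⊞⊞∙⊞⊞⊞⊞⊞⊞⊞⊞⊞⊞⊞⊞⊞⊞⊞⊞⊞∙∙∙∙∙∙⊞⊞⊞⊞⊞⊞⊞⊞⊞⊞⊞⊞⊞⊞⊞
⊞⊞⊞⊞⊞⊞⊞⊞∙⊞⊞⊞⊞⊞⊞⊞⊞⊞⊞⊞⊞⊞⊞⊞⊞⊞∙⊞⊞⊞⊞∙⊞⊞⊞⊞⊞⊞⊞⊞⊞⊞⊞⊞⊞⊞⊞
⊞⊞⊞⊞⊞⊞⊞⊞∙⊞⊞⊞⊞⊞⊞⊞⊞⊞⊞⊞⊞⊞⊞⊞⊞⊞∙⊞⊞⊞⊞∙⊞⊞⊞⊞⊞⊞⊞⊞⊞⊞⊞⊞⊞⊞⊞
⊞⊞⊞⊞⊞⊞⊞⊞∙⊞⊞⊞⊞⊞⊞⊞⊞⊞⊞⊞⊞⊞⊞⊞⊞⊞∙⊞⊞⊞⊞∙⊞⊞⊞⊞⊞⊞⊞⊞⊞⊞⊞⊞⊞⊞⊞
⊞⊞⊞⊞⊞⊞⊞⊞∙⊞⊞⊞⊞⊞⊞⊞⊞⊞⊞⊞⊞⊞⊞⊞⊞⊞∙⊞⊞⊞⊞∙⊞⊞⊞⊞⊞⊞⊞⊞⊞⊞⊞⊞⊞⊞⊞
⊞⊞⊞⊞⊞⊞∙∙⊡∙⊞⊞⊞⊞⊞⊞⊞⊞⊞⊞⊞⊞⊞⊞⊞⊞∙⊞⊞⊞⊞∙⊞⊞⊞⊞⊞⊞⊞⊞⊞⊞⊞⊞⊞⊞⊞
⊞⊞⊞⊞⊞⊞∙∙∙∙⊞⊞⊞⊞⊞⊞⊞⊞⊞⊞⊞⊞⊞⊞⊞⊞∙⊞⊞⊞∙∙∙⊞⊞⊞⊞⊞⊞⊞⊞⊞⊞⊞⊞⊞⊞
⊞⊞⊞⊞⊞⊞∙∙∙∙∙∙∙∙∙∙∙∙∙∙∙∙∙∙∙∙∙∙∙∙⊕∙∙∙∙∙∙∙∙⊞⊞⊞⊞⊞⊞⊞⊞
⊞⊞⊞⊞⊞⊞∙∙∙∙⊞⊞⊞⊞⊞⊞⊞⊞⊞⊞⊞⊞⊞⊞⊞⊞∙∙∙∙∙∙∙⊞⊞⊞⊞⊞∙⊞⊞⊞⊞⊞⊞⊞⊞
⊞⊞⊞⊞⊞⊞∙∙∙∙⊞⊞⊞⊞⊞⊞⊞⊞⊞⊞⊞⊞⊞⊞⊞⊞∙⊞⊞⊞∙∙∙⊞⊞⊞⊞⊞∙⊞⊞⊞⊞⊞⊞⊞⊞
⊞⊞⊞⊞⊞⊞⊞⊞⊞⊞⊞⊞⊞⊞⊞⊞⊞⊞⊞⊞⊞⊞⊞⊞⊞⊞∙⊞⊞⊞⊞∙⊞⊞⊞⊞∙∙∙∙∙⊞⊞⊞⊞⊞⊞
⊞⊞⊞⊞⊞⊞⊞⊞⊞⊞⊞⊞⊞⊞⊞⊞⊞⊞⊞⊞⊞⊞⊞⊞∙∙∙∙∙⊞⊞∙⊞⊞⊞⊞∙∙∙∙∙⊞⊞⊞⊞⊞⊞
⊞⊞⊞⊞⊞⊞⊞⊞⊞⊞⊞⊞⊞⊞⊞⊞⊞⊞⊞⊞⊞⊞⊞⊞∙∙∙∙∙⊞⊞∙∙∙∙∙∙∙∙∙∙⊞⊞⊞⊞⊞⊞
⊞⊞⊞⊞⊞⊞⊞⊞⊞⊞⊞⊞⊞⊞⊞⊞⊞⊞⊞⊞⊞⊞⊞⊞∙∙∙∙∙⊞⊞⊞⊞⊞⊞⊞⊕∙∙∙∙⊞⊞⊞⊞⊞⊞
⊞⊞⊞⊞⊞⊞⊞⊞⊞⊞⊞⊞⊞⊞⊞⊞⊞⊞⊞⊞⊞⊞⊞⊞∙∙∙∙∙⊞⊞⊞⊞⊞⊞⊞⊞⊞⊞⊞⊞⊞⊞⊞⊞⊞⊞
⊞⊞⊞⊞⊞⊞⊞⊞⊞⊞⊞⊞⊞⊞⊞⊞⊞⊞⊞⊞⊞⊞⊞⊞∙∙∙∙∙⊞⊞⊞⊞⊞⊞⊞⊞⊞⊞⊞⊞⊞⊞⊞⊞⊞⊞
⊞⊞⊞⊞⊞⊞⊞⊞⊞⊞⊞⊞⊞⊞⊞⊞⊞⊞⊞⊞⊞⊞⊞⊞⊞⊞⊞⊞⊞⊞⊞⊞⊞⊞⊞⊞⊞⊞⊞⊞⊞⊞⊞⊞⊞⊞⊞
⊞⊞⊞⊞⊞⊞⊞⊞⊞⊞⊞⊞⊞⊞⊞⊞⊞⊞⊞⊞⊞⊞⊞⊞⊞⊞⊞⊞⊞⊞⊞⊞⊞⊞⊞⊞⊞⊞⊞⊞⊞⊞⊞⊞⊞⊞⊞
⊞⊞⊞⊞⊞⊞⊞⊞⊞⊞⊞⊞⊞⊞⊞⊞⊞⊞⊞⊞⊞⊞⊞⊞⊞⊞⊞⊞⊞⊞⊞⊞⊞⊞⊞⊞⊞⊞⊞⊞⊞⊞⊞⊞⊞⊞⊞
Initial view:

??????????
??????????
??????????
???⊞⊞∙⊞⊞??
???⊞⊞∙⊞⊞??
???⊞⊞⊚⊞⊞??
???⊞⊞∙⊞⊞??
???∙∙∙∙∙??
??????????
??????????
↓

??????????
??????????
???⊞⊞∙⊞⊞??
???⊞⊞∙⊞⊞??
???⊞⊞∙⊞⊞??
???⊞⊞⊚⊞⊞??
???∙∙∙∙∙??
???⊞⊞∙∙∙??
??????????
??????????

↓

??????????
???⊞⊞∙⊞⊞??
???⊞⊞∙⊞⊞??
???⊞⊞∙⊞⊞??
???⊞⊞∙⊞⊞??
???∙∙⊚∙∙??
???⊞⊞∙∙∙??
???⊞⊞∙⊞⊞??
??????????
??????????

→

??????????
??⊞⊞∙⊞⊞???
??⊞⊞∙⊞⊞???
??⊞⊞∙⊞⊞⊞??
??⊞⊞∙⊞⊞⊞??
??∙∙∙⊚∙∙??
??⊞⊞∙∙∙∙??
??⊞⊞∙⊞⊞⊞??
??????????
??????????

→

??????????
?⊞⊞∙⊞⊞????
?⊞⊞∙⊞⊞????
?⊞⊞∙⊞⊞⊞⊞??
?⊞⊞∙⊞⊞⊞∙??
?∙∙∙∙⊚∙⊕??
?⊞⊞∙∙∙∙∙??
?⊞⊞∙⊞⊞⊞∙??
??????????
??????????

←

??????????
??⊞⊞∙⊞⊞???
??⊞⊞∙⊞⊞???
??⊞⊞∙⊞⊞⊞⊞?
??⊞⊞∙⊞⊞⊞∙?
??∙∙∙⊚∙∙⊕?
??⊞⊞∙∙∙∙∙?
??⊞⊞∙⊞⊞⊞∙?
??????????
??????????

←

??????????
???⊞⊞∙⊞⊞??
???⊞⊞∙⊞⊞??
???⊞⊞∙⊞⊞⊞⊞
???⊞⊞∙⊞⊞⊞∙
???∙∙⊚∙∙∙⊕
???⊞⊞∙∙∙∙∙
???⊞⊞∙⊞⊞⊞∙
??????????
??????????

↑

??????????
??????????
???⊞⊞∙⊞⊞??
???⊞⊞∙⊞⊞??
???⊞⊞∙⊞⊞⊞⊞
???⊞⊞⊚⊞⊞⊞∙
???∙∙∙∙∙∙⊕
???⊞⊞∙∙∙∙∙
???⊞⊞∙⊞⊞⊞∙
??????????

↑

??????????
??????????
??????????
???⊞⊞∙⊞⊞??
???⊞⊞∙⊞⊞??
???⊞⊞⊚⊞⊞⊞⊞
???⊞⊞∙⊞⊞⊞∙
???∙∙∙∙∙∙⊕
???⊞⊞∙∙∙∙∙
???⊞⊞∙⊞⊞⊞∙

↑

??????????
??????????
??????????
???⊞⊞∙⊞⊞??
???⊞⊞∙⊞⊞??
???⊞⊞⊚⊞⊞??
???⊞⊞∙⊞⊞⊞⊞
???⊞⊞∙⊞⊞⊞∙
???∙∙∙∙∙∙⊕
???⊞⊞∙∙∙∙∙

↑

??????????
??????????
??????????
???⊞⊞∙⊞⊞??
???⊞⊞∙⊞⊞??
???⊞⊞⊚⊞⊞??
???⊞⊞∙⊞⊞??
???⊞⊞∙⊞⊞⊞⊞
???⊞⊞∙⊞⊞⊞∙
???∙∙∙∙∙∙⊕

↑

??????????
??????????
??????????
???⊞⊞∙∙∙??
???⊞⊞∙⊞⊞??
???⊞⊞⊚⊞⊞??
???⊞⊞∙⊞⊞??
???⊞⊞∙⊞⊞??
???⊞⊞∙⊞⊞⊞⊞
???⊞⊞∙⊞⊞⊞∙

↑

??????????
??????????
??????????
???∙∙∙∙∙??
???⊞⊞∙∙∙??
???⊞⊞⊚⊞⊞??
???⊞⊞∙⊞⊞??
???⊞⊞∙⊞⊞??
???⊞⊞∙⊞⊞??
???⊞⊞∙⊞⊞⊞⊞

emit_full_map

∙∙∙∙∙??
⊞⊞∙∙∙??
⊞⊞⊚⊞⊞??
⊞⊞∙⊞⊞??
⊞⊞∙⊞⊞??
⊞⊞∙⊞⊞??
⊞⊞∙⊞⊞⊞⊞
⊞⊞∙⊞⊞⊞∙
∙∙∙∙∙∙⊕
⊞⊞∙∙∙∙∙
⊞⊞∙⊞⊞⊞∙

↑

??????????
??????????
??????????
???⊞⊞⊕∙∙??
???∙∙∙∙∙??
???⊞⊞⊚∙∙??
???⊞⊞∙⊞⊞??
???⊞⊞∙⊞⊞??
???⊞⊞∙⊞⊞??
???⊞⊞∙⊞⊞??

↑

??????????
??????????
??????????
???⊞⊞∙⊞⊞??
???⊞⊞⊕∙∙??
???∙∙⊚∙∙??
???⊞⊞∙∙∙??
???⊞⊞∙⊞⊞??
???⊞⊞∙⊞⊞??
???⊞⊞∙⊞⊞??

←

??????????
??????????
??????????
???⊞⊞⊞∙⊞⊞?
???⊞⊞⊞⊕∙∙?
???∙∙⊚∙∙∙?
???⊞⊞⊞∙∙∙?
???⊞⊞⊞∙⊞⊞?
????⊞⊞∙⊞⊞?
????⊞⊞∙⊞⊞?

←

??????????
??????????
??????????
???⊞⊞⊞⊞∙⊞⊞
???⊞⊞⊞⊞⊕∙∙
???∙∙⊚∙∙∙∙
???⊞⊞⊞⊞∙∙∙
???⊞⊞⊞⊞∙⊞⊞
?????⊞⊞∙⊞⊞
?????⊞⊞∙⊞⊞

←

??????????
??????????
??????????
???⊞⊞⊞⊞⊞∙⊞
???⊞⊞⊞⊞⊞⊕∙
???∙∙⊚∙∙∙∙
???⊞⊞⊞⊞⊞∙∙
???⊞⊞⊞⊞⊞∙⊞
??????⊞⊞∙⊞
??????⊞⊞∙⊞

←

??????????
??????????
??????????
???⊞⊞⊞⊞⊞⊞∙
???⊞⊞⊞⊞⊞⊞⊕
???∙∙⊚∙∙∙∙
???⊞⊞⊞⊞⊞⊞∙
???⊞⊞⊞⊞⊞⊞∙
???????⊞⊞∙
???????⊞⊞∙

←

??????????
??????????
??????????
???⊞⊞⊞⊞⊞⊞⊞
???⊞⊞⊞⊞⊞⊞⊞
???∙∙⊚∙∙∙∙
???⊞⊞⊞⊞⊞⊞⊞
???⊞⊞⊞⊞⊞⊞⊞
????????⊞⊞
????????⊞⊞

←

??????????
??????????
??????????
???⊞⊞⊞⊞⊞⊞⊞
???⊞⊞⊞⊞⊞⊞⊞
???∙∙⊚∙∙∙∙
???⊞⊞⊞⊞⊞⊞⊞
???⊞⊞⊞⊞⊞⊞⊞
?????????⊞
?????????⊞

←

??????????
??????????
??????????
???⊞⊞⊞⊞⊞⊞⊞
???⊞⊞⊞⊞⊞⊞⊞
???∙∙⊚∙∙∙∙
???⊞⊞⊞⊞⊞⊞⊞
???⊞⊞⊞⊞⊞⊞⊞
??????????
??????????

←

??????????
??????????
??????????
???⊞⊞⊞⊞⊞⊞⊞
???⊞⊞⊞⊞⊞⊞⊞
???∙∙⊚∙∙∙∙
???⊞⊞⊞⊞⊞⊞⊞
???⊞⊞⊞⊞⊞⊞⊞
??????????
??????????


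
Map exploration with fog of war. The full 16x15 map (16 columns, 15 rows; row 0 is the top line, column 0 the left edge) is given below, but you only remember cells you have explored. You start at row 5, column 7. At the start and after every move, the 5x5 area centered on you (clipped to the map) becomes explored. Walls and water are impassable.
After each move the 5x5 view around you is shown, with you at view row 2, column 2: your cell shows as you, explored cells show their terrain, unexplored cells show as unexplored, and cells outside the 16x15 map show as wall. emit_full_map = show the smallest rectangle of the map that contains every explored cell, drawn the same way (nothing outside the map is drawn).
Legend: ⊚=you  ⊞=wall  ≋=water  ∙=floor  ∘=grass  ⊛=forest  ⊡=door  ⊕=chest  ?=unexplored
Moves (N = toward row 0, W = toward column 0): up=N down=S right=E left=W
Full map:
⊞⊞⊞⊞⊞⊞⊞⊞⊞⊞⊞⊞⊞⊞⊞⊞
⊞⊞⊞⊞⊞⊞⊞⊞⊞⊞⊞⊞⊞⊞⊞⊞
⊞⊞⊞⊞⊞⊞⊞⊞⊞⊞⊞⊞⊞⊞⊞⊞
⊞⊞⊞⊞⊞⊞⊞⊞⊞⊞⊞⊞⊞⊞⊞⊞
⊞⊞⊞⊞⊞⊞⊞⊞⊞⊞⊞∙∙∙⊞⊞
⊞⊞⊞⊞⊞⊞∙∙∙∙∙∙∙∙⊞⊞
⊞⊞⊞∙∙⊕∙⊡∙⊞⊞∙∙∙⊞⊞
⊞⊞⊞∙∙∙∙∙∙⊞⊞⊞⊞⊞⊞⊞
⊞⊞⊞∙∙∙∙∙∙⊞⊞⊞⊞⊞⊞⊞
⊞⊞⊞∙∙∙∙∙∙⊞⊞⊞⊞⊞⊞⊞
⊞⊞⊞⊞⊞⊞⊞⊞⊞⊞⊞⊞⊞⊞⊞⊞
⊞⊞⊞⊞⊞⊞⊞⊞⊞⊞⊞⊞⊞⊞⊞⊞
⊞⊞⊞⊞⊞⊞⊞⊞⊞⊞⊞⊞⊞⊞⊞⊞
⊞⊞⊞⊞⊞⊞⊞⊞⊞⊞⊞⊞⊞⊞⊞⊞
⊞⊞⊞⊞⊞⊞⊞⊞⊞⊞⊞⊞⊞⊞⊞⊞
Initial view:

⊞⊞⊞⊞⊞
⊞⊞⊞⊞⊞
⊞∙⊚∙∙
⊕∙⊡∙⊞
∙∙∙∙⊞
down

⊞⊞⊞⊞⊞
⊞∙∙∙∙
⊕∙⊚∙⊞
∙∙∙∙⊞
∙∙∙∙⊞

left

⊞⊞⊞⊞⊞
⊞⊞∙∙∙
∙⊕⊚⊡∙
∙∙∙∙∙
∙∙∙∙∙

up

⊞⊞⊞⊞⊞
⊞⊞⊞⊞⊞
⊞⊞⊚∙∙
∙⊕∙⊡∙
∙∙∙∙∙

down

⊞⊞⊞⊞⊞
⊞⊞∙∙∙
∙⊕⊚⊡∙
∙∙∙∙∙
∙∙∙∙∙

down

⊞⊞∙∙∙
∙⊕∙⊡∙
∙∙⊚∙∙
∙∙∙∙∙
∙∙∙∙∙

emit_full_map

⊞⊞⊞⊞⊞⊞
⊞⊞⊞⊞⊞⊞
⊞⊞∙∙∙∙
∙⊕∙⊡∙⊞
∙∙⊚∙∙⊞
∙∙∙∙∙⊞
∙∙∙∙∙?

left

⊞⊞⊞∙∙
∙∙⊕∙⊡
∙∙⊚∙∙
∙∙∙∙∙
∙∙∙∙∙

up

⊞⊞⊞⊞⊞
⊞⊞⊞∙∙
∙∙⊚∙⊡
∙∙∙∙∙
∙∙∙∙∙


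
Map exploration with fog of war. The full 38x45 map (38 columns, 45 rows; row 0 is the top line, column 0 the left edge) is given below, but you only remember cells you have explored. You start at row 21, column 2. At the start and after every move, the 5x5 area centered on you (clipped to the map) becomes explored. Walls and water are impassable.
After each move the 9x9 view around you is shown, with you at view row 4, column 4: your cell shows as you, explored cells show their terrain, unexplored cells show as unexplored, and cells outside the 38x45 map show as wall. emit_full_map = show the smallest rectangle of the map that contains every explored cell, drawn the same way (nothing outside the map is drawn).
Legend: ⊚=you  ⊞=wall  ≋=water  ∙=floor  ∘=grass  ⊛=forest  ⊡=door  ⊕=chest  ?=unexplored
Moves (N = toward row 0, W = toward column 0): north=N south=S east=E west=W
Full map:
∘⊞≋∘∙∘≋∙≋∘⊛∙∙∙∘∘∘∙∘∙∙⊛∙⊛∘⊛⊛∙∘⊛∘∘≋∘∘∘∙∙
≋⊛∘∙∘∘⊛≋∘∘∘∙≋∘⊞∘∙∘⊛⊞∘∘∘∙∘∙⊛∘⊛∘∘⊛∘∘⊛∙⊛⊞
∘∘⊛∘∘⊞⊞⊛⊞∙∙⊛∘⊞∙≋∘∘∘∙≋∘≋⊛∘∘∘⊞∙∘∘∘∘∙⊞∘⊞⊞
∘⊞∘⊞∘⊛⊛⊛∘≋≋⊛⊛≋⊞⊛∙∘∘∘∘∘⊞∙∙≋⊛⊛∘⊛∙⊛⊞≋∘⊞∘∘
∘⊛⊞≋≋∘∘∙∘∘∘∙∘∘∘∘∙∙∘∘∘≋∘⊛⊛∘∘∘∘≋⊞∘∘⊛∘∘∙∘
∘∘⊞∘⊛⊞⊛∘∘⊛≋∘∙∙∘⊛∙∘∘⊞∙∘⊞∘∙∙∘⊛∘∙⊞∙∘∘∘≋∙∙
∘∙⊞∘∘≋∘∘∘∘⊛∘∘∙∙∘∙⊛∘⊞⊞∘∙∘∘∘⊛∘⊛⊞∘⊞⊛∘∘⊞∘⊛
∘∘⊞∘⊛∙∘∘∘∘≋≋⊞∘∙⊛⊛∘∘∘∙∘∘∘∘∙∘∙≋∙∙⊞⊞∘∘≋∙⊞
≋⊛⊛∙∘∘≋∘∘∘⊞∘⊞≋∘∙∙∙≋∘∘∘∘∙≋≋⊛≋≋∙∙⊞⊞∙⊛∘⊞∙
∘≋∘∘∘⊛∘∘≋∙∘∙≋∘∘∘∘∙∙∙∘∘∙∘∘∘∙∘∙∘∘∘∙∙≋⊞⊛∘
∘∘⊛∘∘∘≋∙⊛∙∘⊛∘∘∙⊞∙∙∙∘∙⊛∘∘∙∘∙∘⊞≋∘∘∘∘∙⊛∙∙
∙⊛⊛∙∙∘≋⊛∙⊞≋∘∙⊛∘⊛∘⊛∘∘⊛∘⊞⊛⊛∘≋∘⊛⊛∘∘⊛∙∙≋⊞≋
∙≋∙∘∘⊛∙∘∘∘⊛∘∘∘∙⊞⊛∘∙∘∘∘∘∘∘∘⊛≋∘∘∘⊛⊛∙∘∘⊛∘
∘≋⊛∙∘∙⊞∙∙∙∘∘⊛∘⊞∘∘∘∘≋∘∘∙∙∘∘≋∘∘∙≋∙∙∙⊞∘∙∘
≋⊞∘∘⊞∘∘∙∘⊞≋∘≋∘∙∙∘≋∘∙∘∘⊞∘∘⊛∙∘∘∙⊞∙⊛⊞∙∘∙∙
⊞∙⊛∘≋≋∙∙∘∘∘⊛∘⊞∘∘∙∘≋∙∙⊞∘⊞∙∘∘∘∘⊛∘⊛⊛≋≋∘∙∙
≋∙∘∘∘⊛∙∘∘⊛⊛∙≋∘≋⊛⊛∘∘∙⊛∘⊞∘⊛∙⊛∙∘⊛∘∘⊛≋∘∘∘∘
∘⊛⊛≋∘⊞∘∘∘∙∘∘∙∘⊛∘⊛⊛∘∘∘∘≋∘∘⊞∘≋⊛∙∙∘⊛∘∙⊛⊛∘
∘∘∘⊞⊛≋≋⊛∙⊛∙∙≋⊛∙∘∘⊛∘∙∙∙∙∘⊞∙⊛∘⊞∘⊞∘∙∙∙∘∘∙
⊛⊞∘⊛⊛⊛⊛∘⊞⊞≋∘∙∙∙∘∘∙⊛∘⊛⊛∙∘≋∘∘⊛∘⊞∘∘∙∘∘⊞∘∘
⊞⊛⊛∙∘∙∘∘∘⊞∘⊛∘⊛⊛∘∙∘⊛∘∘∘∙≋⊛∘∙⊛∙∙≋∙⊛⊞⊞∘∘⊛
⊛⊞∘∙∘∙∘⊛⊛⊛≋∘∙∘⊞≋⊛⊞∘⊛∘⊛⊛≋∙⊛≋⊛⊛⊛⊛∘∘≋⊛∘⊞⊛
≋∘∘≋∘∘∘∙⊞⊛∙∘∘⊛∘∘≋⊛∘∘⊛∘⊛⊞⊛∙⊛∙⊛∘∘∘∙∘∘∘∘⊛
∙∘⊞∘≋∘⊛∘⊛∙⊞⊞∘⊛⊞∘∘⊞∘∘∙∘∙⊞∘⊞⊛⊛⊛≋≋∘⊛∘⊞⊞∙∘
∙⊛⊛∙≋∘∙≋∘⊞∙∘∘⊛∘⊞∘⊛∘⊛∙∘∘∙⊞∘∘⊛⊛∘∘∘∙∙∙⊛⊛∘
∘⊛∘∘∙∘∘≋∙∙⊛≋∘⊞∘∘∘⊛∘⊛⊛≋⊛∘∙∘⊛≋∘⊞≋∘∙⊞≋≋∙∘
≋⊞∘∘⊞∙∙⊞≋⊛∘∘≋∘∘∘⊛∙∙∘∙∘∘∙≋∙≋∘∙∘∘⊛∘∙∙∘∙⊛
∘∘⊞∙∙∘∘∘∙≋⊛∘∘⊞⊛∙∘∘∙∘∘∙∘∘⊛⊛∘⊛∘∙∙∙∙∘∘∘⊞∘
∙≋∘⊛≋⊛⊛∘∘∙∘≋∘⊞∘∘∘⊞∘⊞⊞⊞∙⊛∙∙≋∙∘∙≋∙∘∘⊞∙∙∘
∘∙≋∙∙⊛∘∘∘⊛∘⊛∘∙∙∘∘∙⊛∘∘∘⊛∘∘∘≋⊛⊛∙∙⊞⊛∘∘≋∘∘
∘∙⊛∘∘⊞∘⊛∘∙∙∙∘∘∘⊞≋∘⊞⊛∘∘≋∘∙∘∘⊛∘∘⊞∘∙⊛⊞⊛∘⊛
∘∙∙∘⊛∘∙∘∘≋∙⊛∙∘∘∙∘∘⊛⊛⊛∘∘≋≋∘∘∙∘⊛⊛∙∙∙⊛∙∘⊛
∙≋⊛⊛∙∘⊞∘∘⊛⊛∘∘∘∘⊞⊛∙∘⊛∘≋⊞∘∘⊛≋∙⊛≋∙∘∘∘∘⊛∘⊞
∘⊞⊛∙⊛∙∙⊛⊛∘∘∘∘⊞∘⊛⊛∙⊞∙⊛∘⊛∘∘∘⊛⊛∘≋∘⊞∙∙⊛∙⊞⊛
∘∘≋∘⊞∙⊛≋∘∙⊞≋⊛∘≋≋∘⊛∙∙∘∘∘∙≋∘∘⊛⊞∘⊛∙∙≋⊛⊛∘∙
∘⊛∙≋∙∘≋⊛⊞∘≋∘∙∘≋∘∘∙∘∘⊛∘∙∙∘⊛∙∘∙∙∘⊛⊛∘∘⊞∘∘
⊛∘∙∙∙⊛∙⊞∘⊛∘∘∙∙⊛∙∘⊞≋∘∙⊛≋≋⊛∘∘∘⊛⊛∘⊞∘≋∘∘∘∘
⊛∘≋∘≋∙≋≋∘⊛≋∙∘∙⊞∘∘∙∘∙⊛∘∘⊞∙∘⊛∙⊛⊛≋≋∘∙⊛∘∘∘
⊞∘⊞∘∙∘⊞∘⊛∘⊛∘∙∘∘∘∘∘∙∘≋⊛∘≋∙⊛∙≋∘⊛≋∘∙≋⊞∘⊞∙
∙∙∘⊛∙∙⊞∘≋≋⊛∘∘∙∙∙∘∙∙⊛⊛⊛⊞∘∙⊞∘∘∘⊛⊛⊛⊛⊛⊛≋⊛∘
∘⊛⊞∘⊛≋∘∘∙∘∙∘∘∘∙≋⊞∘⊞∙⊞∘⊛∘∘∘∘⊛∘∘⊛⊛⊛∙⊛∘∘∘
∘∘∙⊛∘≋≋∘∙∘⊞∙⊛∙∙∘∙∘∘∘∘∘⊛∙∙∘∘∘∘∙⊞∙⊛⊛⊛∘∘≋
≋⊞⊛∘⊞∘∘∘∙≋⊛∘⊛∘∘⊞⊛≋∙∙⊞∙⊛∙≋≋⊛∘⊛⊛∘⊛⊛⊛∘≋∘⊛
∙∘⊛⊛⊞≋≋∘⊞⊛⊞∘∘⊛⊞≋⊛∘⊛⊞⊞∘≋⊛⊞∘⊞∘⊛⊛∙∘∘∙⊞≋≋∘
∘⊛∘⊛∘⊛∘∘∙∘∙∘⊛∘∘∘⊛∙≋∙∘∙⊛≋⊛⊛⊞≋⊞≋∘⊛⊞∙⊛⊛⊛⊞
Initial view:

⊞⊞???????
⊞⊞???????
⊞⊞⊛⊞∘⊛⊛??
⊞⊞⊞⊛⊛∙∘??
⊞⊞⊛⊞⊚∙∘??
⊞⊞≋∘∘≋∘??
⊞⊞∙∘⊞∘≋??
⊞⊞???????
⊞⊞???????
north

⊞⊞???????
⊞⊞???????
⊞⊞∘∘∘⊞⊛??
⊞⊞⊛⊞∘⊛⊛??
⊞⊞⊞⊛⊚∙∘??
⊞⊞⊛⊞∘∙∘??
⊞⊞≋∘∘≋∘??
⊞⊞∙∘⊞∘≋??
⊞⊞???????

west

⊞⊞⊞??????
⊞⊞⊞??????
⊞⊞⊞∘∘∘⊞⊛?
⊞⊞⊞⊛⊞∘⊛⊛?
⊞⊞⊞⊞⊚⊛∙∘?
⊞⊞⊞⊛⊞∘∙∘?
⊞⊞⊞≋∘∘≋∘?
⊞⊞⊞∙∘⊞∘≋?
⊞⊞⊞??????

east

⊞⊞???????
⊞⊞???????
⊞⊞∘∘∘⊞⊛??
⊞⊞⊛⊞∘⊛⊛??
⊞⊞⊞⊛⊚∙∘??
⊞⊞⊛⊞∘∙∘??
⊞⊞≋∘∘≋∘??
⊞⊞∙∘⊞∘≋??
⊞⊞???????

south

⊞⊞???????
⊞⊞∘∘∘⊞⊛??
⊞⊞⊛⊞∘⊛⊛??
⊞⊞⊞⊛⊛∙∘??
⊞⊞⊛⊞⊚∙∘??
⊞⊞≋∘∘≋∘??
⊞⊞∙∘⊞∘≋??
⊞⊞???????
⊞⊞???????

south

⊞⊞∘∘∘⊞⊛??
⊞⊞⊛⊞∘⊛⊛??
⊞⊞⊞⊛⊛∙∘??
⊞⊞⊛⊞∘∙∘??
⊞⊞≋∘⊚≋∘??
⊞⊞∙∘⊞∘≋??
⊞⊞∙⊛⊛∙≋??
⊞⊞???????
⊞⊞???????

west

⊞⊞⊞∘∘∘⊞⊛?
⊞⊞⊞⊛⊞∘⊛⊛?
⊞⊞⊞⊞⊛⊛∙∘?
⊞⊞⊞⊛⊞∘∙∘?
⊞⊞⊞≋⊚∘≋∘?
⊞⊞⊞∙∘⊞∘≋?
⊞⊞⊞∙⊛⊛∙≋?
⊞⊞⊞??????
⊞⊞⊞??????

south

⊞⊞⊞⊛⊞∘⊛⊛?
⊞⊞⊞⊞⊛⊛∙∘?
⊞⊞⊞⊛⊞∘∙∘?
⊞⊞⊞≋∘∘≋∘?
⊞⊞⊞∙⊚⊞∘≋?
⊞⊞⊞∙⊛⊛∙≋?
⊞⊞⊞∘⊛∘∘??
⊞⊞⊞??????
⊞⊞⊞??????

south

⊞⊞⊞⊞⊛⊛∙∘?
⊞⊞⊞⊛⊞∘∙∘?
⊞⊞⊞≋∘∘≋∘?
⊞⊞⊞∙∘⊞∘≋?
⊞⊞⊞∙⊚⊛∙≋?
⊞⊞⊞∘⊛∘∘??
⊞⊞⊞≋⊞∘∘??
⊞⊞⊞??????
⊞⊞⊞??????

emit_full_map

∘∘∘⊞⊛
⊛⊞∘⊛⊛
⊞⊛⊛∙∘
⊛⊞∘∙∘
≋∘∘≋∘
∙∘⊞∘≋
∙⊚⊛∙≋
∘⊛∘∘?
≋⊞∘∘?

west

⊞⊞⊞⊞⊞⊛⊛∙∘
⊞⊞⊞⊞⊛⊞∘∙∘
⊞⊞⊞⊞≋∘∘≋∘
⊞⊞⊞⊞∙∘⊞∘≋
⊞⊞⊞⊞⊚⊛⊛∙≋
⊞⊞⊞⊞∘⊛∘∘?
⊞⊞⊞⊞≋⊞∘∘?
⊞⊞⊞⊞?????
⊞⊞⊞⊞?????

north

⊞⊞⊞⊞⊛⊞∘⊛⊛
⊞⊞⊞⊞⊞⊛⊛∙∘
⊞⊞⊞⊞⊛⊞∘∙∘
⊞⊞⊞⊞≋∘∘≋∘
⊞⊞⊞⊞⊚∘⊞∘≋
⊞⊞⊞⊞∙⊛⊛∙≋
⊞⊞⊞⊞∘⊛∘∘?
⊞⊞⊞⊞≋⊞∘∘?
⊞⊞⊞⊞?????

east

⊞⊞⊞⊛⊞∘⊛⊛?
⊞⊞⊞⊞⊛⊛∙∘?
⊞⊞⊞⊛⊞∘∙∘?
⊞⊞⊞≋∘∘≋∘?
⊞⊞⊞∙⊚⊞∘≋?
⊞⊞⊞∙⊛⊛∙≋?
⊞⊞⊞∘⊛∘∘??
⊞⊞⊞≋⊞∘∘??
⊞⊞⊞??????

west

⊞⊞⊞⊞⊛⊞∘⊛⊛
⊞⊞⊞⊞⊞⊛⊛∙∘
⊞⊞⊞⊞⊛⊞∘∙∘
⊞⊞⊞⊞≋∘∘≋∘
⊞⊞⊞⊞⊚∘⊞∘≋
⊞⊞⊞⊞∙⊛⊛∙≋
⊞⊞⊞⊞∘⊛∘∘?
⊞⊞⊞⊞≋⊞∘∘?
⊞⊞⊞⊞?????

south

⊞⊞⊞⊞⊞⊛⊛∙∘
⊞⊞⊞⊞⊛⊞∘∙∘
⊞⊞⊞⊞≋∘∘≋∘
⊞⊞⊞⊞∙∘⊞∘≋
⊞⊞⊞⊞⊚⊛⊛∙≋
⊞⊞⊞⊞∘⊛∘∘?
⊞⊞⊞⊞≋⊞∘∘?
⊞⊞⊞⊞?????
⊞⊞⊞⊞?????

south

⊞⊞⊞⊞⊛⊞∘∙∘
⊞⊞⊞⊞≋∘∘≋∘
⊞⊞⊞⊞∙∘⊞∘≋
⊞⊞⊞⊞∙⊛⊛∙≋
⊞⊞⊞⊞⊚⊛∘∘?
⊞⊞⊞⊞≋⊞∘∘?
⊞⊞⊞⊞∘∘⊞??
⊞⊞⊞⊞?????
⊞⊞⊞⊞?????

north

⊞⊞⊞⊞⊞⊛⊛∙∘
⊞⊞⊞⊞⊛⊞∘∙∘
⊞⊞⊞⊞≋∘∘≋∘
⊞⊞⊞⊞∙∘⊞∘≋
⊞⊞⊞⊞⊚⊛⊛∙≋
⊞⊞⊞⊞∘⊛∘∘?
⊞⊞⊞⊞≋⊞∘∘?
⊞⊞⊞⊞∘∘⊞??
⊞⊞⊞⊞?????

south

⊞⊞⊞⊞⊛⊞∘∙∘
⊞⊞⊞⊞≋∘∘≋∘
⊞⊞⊞⊞∙∘⊞∘≋
⊞⊞⊞⊞∙⊛⊛∙≋
⊞⊞⊞⊞⊚⊛∘∘?
⊞⊞⊞⊞≋⊞∘∘?
⊞⊞⊞⊞∘∘⊞??
⊞⊞⊞⊞?????
⊞⊞⊞⊞?????

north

⊞⊞⊞⊞⊞⊛⊛∙∘
⊞⊞⊞⊞⊛⊞∘∙∘
⊞⊞⊞⊞≋∘∘≋∘
⊞⊞⊞⊞∙∘⊞∘≋
⊞⊞⊞⊞⊚⊛⊛∙≋
⊞⊞⊞⊞∘⊛∘∘?
⊞⊞⊞⊞≋⊞∘∘?
⊞⊞⊞⊞∘∘⊞??
⊞⊞⊞⊞?????

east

⊞⊞⊞⊞⊛⊛∙∘?
⊞⊞⊞⊛⊞∘∙∘?
⊞⊞⊞≋∘∘≋∘?
⊞⊞⊞∙∘⊞∘≋?
⊞⊞⊞∙⊚⊛∙≋?
⊞⊞⊞∘⊛∘∘??
⊞⊞⊞≋⊞∘∘??
⊞⊞⊞∘∘⊞???
⊞⊞⊞??????
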